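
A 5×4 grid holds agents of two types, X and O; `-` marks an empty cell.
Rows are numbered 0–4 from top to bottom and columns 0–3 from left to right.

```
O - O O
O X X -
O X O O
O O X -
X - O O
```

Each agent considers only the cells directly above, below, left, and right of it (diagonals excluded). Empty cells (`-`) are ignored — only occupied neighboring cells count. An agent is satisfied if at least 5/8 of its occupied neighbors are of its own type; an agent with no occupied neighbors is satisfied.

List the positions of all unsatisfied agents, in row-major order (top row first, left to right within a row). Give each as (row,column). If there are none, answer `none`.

Row 0: (0,0)O 1/1 satisfied · (0,2)O 1/2 not · (0,3)O 1/1 satisfied
Row 1: (1,0)O 2/3 satisfied · (1,1)X 2/3 satisfied · (1,2)X 1/3 not
Row 2: (2,0)O 2/3 satisfied · (2,1)X 1/4 not · (2,2)O 1/4 not · (2,3)O 1/1 satisfied
Row 3: (3,0)O 2/3 satisfied · (3,1)O 1/3 not · (3,2)X 0/3 not
Row 4: (4,0)X 0/1 not · (4,2)O 1/2 not · (4,3)O 1/1 satisfied

(0,2), (1,2), (2,1), (2,2), (3,1), (3,2), (4,0), (4,2)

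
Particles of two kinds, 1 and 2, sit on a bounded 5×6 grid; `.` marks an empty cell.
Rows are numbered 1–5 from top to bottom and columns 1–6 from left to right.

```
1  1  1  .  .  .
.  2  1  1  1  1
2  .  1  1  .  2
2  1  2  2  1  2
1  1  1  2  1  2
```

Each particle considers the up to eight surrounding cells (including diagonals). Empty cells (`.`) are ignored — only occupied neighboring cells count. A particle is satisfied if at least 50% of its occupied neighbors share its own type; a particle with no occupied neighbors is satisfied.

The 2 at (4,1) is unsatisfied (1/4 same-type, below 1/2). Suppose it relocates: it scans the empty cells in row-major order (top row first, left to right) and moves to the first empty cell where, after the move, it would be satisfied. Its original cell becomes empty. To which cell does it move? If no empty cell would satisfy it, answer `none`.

Vacating (4,1). Empty cells in order:
  (1,4): 0/4 same-type → still unsatisfied.
  (1,5): 0/3 same-type → still unsatisfied.
  (1,6): 0/2 same-type → still unsatisfied.
  (2,1): 2/4 same-type → satisfied — stop here.

(2,1)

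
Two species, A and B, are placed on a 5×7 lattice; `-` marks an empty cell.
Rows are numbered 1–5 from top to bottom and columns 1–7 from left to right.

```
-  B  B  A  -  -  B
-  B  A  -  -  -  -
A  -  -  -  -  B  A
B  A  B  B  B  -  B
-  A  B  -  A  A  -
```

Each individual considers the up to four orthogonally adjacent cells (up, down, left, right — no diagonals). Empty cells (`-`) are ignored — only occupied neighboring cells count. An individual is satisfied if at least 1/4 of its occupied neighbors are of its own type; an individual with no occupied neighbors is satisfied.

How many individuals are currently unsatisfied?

7

(1,2)B 2/2 satisfied
(1,3)B 1/3 satisfied
(1,4)A 0/1 not
(1,7)B 0/0 satisfied
(2,2)B 1/2 satisfied
(2,3)A 0/2 not
(3,1)A 0/1 not
(3,6)B 0/1 not
(3,7)A 0/2 not
(4,1)B 0/2 not
(4,2)A 1/3 satisfied
(4,3)B 2/3 satisfied
(4,4)B 2/2 satisfied
(4,5)B 1/2 satisfied
(4,7)B 0/1 not
(5,2)A 1/2 satisfied
(5,3)B 1/2 satisfied
(5,5)A 1/2 satisfied
(5,6)A 1/1 satisfied
Unsatisfied: (1,4), (2,3), (3,1), (3,6), (3,7), (4,1), (4,7) — 7 in total.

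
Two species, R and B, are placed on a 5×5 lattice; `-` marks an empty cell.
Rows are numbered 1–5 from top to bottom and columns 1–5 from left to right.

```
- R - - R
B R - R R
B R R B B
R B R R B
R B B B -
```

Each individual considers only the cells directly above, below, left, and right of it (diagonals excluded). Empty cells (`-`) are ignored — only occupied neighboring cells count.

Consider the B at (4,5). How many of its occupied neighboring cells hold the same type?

1

Occupied neighbors of (4,5): (3,5)=B, (4,4)=R.
Same type (B): 1 of 2.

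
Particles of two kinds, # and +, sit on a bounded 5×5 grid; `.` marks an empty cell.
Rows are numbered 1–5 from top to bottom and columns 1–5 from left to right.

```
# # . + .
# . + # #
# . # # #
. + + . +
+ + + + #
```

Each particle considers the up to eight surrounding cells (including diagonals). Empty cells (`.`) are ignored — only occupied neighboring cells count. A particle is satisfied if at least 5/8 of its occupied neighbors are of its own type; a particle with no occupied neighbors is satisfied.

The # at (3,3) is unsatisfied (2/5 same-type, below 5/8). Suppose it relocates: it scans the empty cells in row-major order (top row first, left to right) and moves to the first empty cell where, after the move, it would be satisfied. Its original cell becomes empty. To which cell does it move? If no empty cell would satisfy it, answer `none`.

Vacating (3,3). Empty cells in order:
  (1,3): 2/4 same-type → still unsatisfied.
  (1,5): 2/3 same-type → satisfied — stop here.

(1,5)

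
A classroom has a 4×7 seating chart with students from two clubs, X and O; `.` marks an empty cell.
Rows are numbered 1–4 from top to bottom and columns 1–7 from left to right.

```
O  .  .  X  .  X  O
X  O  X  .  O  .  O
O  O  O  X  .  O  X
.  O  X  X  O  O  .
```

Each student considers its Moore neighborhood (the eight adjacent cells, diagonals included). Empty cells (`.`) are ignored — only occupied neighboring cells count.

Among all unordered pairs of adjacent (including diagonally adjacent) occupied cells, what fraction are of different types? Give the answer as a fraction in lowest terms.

11/21

Scan each occupied cell's neighbors to the right and below (and the two forward diagonals) so each pair is counted once.
From row 1: 5 unlike of 8 pairs (running 5/8).
From row 2: 8 unlike of 14 pairs (running 13/22).
From row 3: 7 unlike of 16 pairs (running 20/38).
From row 4: 2 unlike of 4 pairs (running 22/42).
Total adjacent occupied pairs: 42; unlike-type pairs: 22.
22/42 reduces to 11/21.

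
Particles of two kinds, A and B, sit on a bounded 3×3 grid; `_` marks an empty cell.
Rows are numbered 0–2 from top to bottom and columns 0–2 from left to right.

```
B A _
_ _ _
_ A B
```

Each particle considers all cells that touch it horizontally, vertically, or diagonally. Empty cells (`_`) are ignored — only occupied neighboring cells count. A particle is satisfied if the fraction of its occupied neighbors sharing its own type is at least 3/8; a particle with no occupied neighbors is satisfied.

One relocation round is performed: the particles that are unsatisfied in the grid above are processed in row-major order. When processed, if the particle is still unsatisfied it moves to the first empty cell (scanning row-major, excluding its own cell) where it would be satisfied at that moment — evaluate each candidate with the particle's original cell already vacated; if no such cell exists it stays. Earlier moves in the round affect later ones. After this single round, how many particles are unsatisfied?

1

Initially unsatisfied (in order): (0,0), (0,1), (2,1), (2,2).
  (0,0): no empty cell satisfies it; stays.
  (0,1) → (0,2).
  (2,1) → (0,1).
  (2,2): now satisfied by earlier moves; stays.
Resulting grid:
B A A
_ _ _
_ _ B
Unsatisfied now: (0,0).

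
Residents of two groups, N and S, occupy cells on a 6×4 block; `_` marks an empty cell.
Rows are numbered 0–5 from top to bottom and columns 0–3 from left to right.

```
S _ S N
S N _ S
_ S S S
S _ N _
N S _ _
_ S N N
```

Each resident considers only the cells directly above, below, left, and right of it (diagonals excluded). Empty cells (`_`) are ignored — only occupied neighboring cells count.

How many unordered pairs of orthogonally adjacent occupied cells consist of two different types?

Scan each occupied cell's neighbors to the right and below so each pair is counted once.
Row 0: S(0,0)–S(1,0)= S(0,2)–N(0,3)≠ N(0,3)–S(1,3)≠  → 2/3 unlike.
Row 1: S(1,0)–N(1,1)≠ N(1,1)–S(2,1)≠ S(1,3)–S(2,3)=  → 2/3 unlike.
Row 2: S(2,1)–S(2,2)= S(2,2)–S(2,3)= S(2,2)–N(3,2)≠  → 1/3 unlike.
Row 3: S(3,0)–N(4,0)≠  → 1/1 unlike.
Row 4: N(4,0)–S(4,1)≠ S(4,1)–S(5,1)=  → 1/2 unlike.
Row 5: S(5,1)–N(5,2)≠ N(5,2)–N(5,3)=  → 1/2 unlike.
Total adjacent occupied pairs: 14; unlike-type pairs: 8.

8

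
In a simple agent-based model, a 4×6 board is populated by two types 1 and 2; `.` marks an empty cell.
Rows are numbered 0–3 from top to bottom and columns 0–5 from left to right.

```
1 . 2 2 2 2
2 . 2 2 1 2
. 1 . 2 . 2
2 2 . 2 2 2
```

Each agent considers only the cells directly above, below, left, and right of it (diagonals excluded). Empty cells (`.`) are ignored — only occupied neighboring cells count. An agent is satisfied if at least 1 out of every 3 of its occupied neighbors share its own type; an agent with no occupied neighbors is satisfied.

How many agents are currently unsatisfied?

Row 0: (0,0)1 0/1 unhappy · (0,2)2 2/2 ok · (0,3)2 3/3 ok · (0,4)2 2/3 ok · (0,5)2 2/2 ok
Row 1: (1,0)2 0/1 unhappy · (1,2)2 2/2 ok · (1,3)2 3/4 ok · (1,4)1 0/3 unhappy · (1,5)2 2/3 ok
Row 2: (2,1)1 0/1 unhappy · (2,3)2 2/2 ok · (2,5)2 2/2 ok
Row 3: (3,0)2 1/1 ok · (3,1)2 1/2 ok · (3,3)2 2/2 ok · (3,4)2 2/2 ok · (3,5)2 2/2 ok
Unsatisfied: (0,0), (1,0), (1,4), (2,1) — 4 in total.

4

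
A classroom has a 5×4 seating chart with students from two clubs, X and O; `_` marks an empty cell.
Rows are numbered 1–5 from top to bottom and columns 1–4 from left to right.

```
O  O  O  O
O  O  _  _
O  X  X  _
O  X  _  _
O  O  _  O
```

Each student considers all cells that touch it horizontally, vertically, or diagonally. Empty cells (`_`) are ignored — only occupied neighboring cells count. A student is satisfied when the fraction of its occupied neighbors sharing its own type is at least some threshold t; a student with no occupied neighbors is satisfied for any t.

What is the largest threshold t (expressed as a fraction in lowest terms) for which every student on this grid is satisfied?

1/3

(1,1)O 3/3
(1,2)O 4/4
(1,3)O 3/3
(1,4)O 1/1
(2,1)O 4/5
(2,2)O 5/7
(3,1)O 3/5
(3,2)X 2/6
(3,3)X 2/3
(4,1)O 3/5
(4,2)X 2/6
(5,1)O 2/3
(5,2)O 2/3
(5,4)O — no occupied neighbors
The smallest same-type fraction is 2/6 at (3,2), which reduces to 1/3. Any threshold above that leaves this student unsatisfied.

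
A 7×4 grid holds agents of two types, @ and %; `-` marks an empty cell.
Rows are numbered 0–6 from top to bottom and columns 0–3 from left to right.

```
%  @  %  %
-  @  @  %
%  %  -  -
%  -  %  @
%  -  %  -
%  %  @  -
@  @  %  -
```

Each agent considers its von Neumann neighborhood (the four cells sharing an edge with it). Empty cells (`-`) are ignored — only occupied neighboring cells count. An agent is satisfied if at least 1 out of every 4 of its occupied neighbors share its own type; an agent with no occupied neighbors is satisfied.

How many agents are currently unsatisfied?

4

Row 0: (0,0)% 0/1 unhappy · (0,1)@ 1/3 ok · (0,2)% 1/3 ok · (0,3)% 2/2 ok
Row 1: (1,1)@ 2/3 ok · (1,2)@ 1/3 ok · (1,3)% 1/2 ok
Row 2: (2,0)% 2/2 ok · (2,1)% 1/2 ok
Row 3: (3,0)% 2/2 ok · (3,2)% 1/2 ok · (3,3)@ 0/1 unhappy
Row 4: (4,0)% 2/2 ok · (4,2)% 1/2 ok
Row 5: (5,0)% 2/3 ok · (5,1)% 1/3 ok · (5,2)@ 0/3 unhappy
Row 6: (6,0)@ 1/2 ok · (6,1)@ 1/3 ok · (6,2)% 0/2 unhappy
Unsatisfied: (0,0), (3,3), (5,2), (6,2) — 4 in total.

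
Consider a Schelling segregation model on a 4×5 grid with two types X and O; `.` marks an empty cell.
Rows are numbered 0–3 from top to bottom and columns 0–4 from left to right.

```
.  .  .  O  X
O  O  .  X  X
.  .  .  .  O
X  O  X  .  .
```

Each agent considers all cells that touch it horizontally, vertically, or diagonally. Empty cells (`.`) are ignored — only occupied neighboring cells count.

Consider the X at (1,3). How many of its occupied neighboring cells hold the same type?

Occupied neighbors of (1,3): (0,3)=O, (0,4)=X, (1,4)=X, (2,4)=O.
Same type (X): 2 of 4.

2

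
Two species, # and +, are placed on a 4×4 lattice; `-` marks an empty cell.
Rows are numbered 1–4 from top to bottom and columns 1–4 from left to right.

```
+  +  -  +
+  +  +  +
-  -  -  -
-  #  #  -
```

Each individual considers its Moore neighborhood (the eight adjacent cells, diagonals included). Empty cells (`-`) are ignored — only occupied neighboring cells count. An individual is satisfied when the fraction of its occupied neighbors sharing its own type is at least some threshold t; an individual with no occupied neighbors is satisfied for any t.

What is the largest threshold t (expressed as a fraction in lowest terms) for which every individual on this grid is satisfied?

1/1

Row 1: (1,1)+ 3/3 · (1,2)+ 4/4 · (1,4)+ 2/2
Row 2: (2,1)+ 3/3 · (2,2)+ 4/4 · (2,3)+ 4/4 · (2,4)+ 2/2
Row 4: (4,2)# 1/1 · (4,3)# 1/1
The smallest same-type fraction is 3/3 at (1,1), which reduces to 1/1. Any threshold above that leaves this individual unsatisfied.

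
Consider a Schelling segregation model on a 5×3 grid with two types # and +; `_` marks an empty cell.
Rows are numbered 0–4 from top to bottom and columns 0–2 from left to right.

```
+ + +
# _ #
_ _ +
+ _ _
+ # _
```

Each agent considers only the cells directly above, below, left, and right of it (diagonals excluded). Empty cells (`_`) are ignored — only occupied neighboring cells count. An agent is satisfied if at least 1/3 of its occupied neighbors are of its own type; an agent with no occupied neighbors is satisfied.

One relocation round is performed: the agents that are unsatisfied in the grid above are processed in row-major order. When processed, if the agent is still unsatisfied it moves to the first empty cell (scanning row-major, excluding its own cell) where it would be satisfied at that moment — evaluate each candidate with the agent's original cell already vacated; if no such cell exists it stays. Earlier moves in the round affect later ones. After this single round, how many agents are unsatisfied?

Initially unsatisfied (in order): (1,0), (1,2), (2,2), (4,1).
  (1,0) → (1,1).
  (1,2): now satisfied by earlier moves; stays.
  (2,2) → (1,0).
  (4,1) → (2,1).
Resulting grid:
+ + +
+ # #
_ # _
+ _ _
+ _ _
All satisfied now.

0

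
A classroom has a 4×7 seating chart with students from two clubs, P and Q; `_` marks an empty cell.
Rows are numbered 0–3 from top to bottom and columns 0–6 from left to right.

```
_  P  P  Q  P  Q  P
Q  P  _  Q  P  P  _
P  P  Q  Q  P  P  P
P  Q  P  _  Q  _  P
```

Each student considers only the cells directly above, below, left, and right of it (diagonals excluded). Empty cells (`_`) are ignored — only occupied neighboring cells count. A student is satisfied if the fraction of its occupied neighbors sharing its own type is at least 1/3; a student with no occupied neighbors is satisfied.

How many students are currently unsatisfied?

(0,1)P 2/2 ✓
(0,2)P 1/2 ✓
(0,3)Q 1/3 ✓
(0,4)P 1/3 ✓
(0,5)Q 0/3 ✗
(0,6)P 0/1 ✗
(1,0)Q 0/2 ✗
(1,1)P 2/3 ✓
(1,3)Q 2/3 ✓
(1,4)P 3/4 ✓
(1,5)P 2/3 ✓
(2,0)P 2/3 ✓
(2,1)P 2/4 ✓
(2,2)Q 1/3 ✓
(2,3)Q 2/3 ✓
(2,4)P 2/4 ✓
(2,5)P 3/3 ✓
(2,6)P 2/2 ✓
(3,0)P 1/2 ✓
(3,1)Q 0/3 ✗
(3,2)P 0/2 ✗
(3,4)Q 0/1 ✗
(3,6)P 1/1 ✓
Unsatisfied: (0,5), (0,6), (1,0), (3,1), (3,2), (3,4) — 6 in total.

6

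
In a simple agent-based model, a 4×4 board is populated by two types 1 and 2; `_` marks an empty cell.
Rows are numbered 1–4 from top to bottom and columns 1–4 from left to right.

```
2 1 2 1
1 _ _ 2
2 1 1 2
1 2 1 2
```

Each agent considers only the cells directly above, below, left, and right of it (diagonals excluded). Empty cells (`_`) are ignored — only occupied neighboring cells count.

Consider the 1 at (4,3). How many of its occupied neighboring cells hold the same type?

Occupied neighbors of (4,3): (3,3)=1, (4,2)=2, (4,4)=2.
Same type (1): 1 of 3.

1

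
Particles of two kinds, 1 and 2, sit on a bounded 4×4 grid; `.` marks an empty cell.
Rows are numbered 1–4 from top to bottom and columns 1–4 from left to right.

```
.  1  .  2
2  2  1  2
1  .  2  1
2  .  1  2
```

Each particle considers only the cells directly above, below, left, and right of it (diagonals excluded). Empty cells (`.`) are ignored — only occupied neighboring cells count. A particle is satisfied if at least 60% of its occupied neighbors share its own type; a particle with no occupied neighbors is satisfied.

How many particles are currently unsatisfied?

11

(1,2)1 0/1 ✗
(1,4)2 1/1 ✓
(2,1)2 1/2 ✗
(2,2)2 1/3 ✗
(2,3)1 0/3 ✗
(2,4)2 1/3 ✗
(3,1)1 0/2 ✗
(3,3)2 0/3 ✗
(3,4)1 0/3 ✗
(4,1)2 0/1 ✗
(4,3)1 0/2 ✗
(4,4)2 0/2 ✗
Unsatisfied: (1,2), (2,1), (2,2), (2,3), (2,4), (3,1), (3,3), (3,4), (4,1), (4,3), (4,4) — 11 in total.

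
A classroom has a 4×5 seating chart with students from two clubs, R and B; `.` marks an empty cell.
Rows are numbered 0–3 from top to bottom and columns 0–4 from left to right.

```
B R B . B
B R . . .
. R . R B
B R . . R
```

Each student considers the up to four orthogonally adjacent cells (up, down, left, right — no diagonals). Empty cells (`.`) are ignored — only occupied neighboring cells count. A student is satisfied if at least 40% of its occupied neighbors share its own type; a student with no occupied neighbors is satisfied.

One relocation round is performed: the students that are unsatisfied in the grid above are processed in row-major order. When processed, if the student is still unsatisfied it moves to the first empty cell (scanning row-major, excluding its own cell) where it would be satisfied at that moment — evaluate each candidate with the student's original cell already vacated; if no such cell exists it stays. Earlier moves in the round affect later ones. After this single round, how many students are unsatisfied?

Initially unsatisfied (in order): (0,1), (0,2), (2,3), (2,4), (3,0), (3,4).
  (0,1) → (1,2).
  (0,2) → (0,1).
  (2,3) → (0,2).
  (2,4) → (0,3).
  (3,0) → (1,3).
  (3,4): now satisfied by earlier moves; stays.
Resulting grid:
B B R B B
B R R B .
. R . . .
. R . . R
Unsatisfied now: (0,1), (0,2).

2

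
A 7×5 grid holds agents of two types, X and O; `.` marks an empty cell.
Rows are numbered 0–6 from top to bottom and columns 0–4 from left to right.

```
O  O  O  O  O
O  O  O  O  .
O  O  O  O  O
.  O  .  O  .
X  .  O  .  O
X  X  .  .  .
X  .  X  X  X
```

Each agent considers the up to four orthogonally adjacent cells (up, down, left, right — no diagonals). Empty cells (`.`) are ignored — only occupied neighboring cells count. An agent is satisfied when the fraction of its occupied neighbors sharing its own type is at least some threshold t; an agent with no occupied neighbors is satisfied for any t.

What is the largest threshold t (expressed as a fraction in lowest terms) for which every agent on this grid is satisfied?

(0,0)O 2/2
(0,1)O 3/3
(0,2)O 3/3
(0,3)O 3/3
(0,4)O 1/1
(1,0)O 3/3
(1,1)O 4/4
(1,2)O 4/4
(1,3)O 3/3
(2,0)O 2/2
(2,1)O 4/4
(2,2)O 3/3
(2,3)O 4/4
(2,4)O 1/1
(3,1)O 1/1
(3,3)O 1/1
(4,0)X 1/1
(4,2)O — no occupied neighbors
(4,4)O — no occupied neighbors
(5,0)X 3/3
(5,1)X 1/1
(6,0)X 1/1
(6,2)X 1/1
(6,3)X 2/2
(6,4)X 1/1
The smallest same-type fraction is 2/2 at (0,0), which reduces to 1/1. Any threshold above that leaves this agent unsatisfied.

1/1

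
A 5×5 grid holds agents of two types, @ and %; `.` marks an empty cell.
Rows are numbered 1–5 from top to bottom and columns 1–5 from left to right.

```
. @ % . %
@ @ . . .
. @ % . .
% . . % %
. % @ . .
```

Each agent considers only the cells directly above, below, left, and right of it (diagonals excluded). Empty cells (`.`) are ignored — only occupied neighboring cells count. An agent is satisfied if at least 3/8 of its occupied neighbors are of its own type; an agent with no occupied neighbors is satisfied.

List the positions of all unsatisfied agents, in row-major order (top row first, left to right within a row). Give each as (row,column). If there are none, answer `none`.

(1,3), (3,3), (5,2), (5,3)

(1,2)@ 1/2 ok
(1,3)% 0/1 unhappy
(1,5)% 0/0 ok
(2,1)@ 1/1 ok
(2,2)@ 3/3 ok
(3,2)@ 1/2 ok
(3,3)% 0/1 unhappy
(4,1)% 0/0 ok
(4,4)% 1/1 ok
(4,5)% 1/1 ok
(5,2)% 0/1 unhappy
(5,3)@ 0/1 unhappy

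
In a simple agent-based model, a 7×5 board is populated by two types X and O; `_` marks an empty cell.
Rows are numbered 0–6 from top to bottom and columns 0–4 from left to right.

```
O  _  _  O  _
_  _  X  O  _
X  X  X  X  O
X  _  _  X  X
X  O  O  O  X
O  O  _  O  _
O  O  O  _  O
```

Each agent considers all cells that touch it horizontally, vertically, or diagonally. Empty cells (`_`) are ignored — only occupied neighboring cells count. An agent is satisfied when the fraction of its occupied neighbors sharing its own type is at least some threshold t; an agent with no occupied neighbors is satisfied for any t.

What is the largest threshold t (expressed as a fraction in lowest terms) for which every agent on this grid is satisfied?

1/4

Row 0: (0,0)O — no occupied neighbors · (0,3)O 1/2
Row 1: (1,2)X 3/5 · (1,3)O 2/5
Row 2: (2,0)X 2/2 · (2,1)X 4/4 · (2,2)X 4/5 · (2,3)X 4/6 · (2,4)O 1/4
Row 3: (3,0)X 3/4 · (3,3)X 4/7 · (3,4)X 3/5
Row 4: (4,0)X 1/4 · (4,1)O 3/5 · (4,2)O 4/5 · (4,3)O 2/5 · (4,4)X 2/4
Row 5: (5,0)O 4/5 · (5,1)O 6/7 · (5,3)O 4/5
Row 6: (6,0)O 3/3 · (6,1)O 4/4 · (6,2)O 3/3 · (6,4)O 1/1
The smallest same-type fraction is 1/4 at (2,4), which reduces to 1/4. Any threshold above that leaves this agent unsatisfied.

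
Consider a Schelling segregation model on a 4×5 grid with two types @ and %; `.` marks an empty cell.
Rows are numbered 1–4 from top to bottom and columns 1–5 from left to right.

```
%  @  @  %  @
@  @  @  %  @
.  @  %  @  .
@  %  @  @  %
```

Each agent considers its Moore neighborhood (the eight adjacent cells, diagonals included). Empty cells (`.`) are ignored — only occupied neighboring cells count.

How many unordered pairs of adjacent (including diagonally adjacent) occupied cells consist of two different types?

23

Scan each occupied cell's neighbors to the right and below (and the two forward diagonals) so each pair is counted once.
From row 1: 9 unlike of 17 pairs (running 9/17).
From row 2: 5 unlike of 13 pairs (running 14/30).
From row 3: 6 unlike of 11 pairs (running 20/41).
From row 4: 3 unlike of 4 pairs (running 23/45).
Total adjacent occupied pairs: 45; unlike-type pairs: 23.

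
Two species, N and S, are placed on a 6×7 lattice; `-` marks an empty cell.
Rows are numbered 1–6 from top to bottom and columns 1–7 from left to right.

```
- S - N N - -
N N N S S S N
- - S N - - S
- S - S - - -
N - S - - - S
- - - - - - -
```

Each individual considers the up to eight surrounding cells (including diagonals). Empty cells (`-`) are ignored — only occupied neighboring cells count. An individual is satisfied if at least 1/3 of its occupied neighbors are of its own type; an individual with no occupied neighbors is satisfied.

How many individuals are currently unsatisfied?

Row 1: (1,2)S 0/3 unhappy · (1,4)N 2/4 ok · (1,5)N 1/4 unhappy
Row 2: (2,1)N 1/2 ok · (2,2)N 2/4 ok · (2,3)N 3/6 ok · (2,4)S 2/6 ok · (2,5)S 2/5 ok · (2,6)S 2/4 ok · (2,7)N 0/2 unhappy
Row 3: (3,3)S 3/6 ok · (3,4)N 1/5 unhappy · (3,7)S 1/2 ok
Row 4: (4,2)S 2/3 ok · (4,4)S 2/3 ok
Row 5: (5,1)N 0/1 unhappy · (5,3)S 2/2 ok · (5,7)S 0/0 ok
Unsatisfied: (1,2), (1,5), (2,7), (3,4), (5,1) — 5 in total.

5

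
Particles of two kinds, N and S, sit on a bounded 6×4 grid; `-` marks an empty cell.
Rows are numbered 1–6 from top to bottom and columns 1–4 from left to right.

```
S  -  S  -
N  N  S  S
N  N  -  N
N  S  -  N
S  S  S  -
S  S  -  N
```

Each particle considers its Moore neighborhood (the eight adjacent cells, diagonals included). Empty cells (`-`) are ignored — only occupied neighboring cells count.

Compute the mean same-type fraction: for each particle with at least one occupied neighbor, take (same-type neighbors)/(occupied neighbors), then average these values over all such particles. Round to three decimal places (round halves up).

0.579

(1,1)S 0/2
(1,3)S 2/3
(2,1)N 3/4
(2,2)N 3/6
(2,3)S 2/5
(2,4)S 2/3
(3,1)N 4/5
(3,2)N 4/6
(3,4)N 1/3
(4,1)N 2/5
(4,2)S 3/6
(4,4)N 1/2
(5,1)S 4/5
(5,2)S 5/6
(5,3)S 3/5
(6,1)S 3/3
(6,2)S 4/4
(6,4)N 0/1
Sum over 18 particles: 0/2 + 2/3 + 3/4 + 3/6 + 2/5 + 2/3 + 4/5 + 4/6 + 1/3 + 2/5 + 3/6 + 1/2 + 4/5 + 5/6 + 3/5 + 3/3 + 4/4 + 0/1 = 125/12; mean = 125/12 ÷ 18 = 125/216 = 0.578703… → 0.579.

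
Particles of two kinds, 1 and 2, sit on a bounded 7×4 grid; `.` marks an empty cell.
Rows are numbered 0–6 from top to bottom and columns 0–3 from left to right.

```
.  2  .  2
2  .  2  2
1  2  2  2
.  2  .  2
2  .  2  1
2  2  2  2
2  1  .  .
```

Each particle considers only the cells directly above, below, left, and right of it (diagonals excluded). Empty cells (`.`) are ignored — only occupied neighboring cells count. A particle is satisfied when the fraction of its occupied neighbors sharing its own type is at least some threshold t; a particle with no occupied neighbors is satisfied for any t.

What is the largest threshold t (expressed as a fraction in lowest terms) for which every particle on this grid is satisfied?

(0,1)2 — no occupied neighbors
(0,3)2 1/1
(1,0)2 0/1
(1,2)2 2/2
(1,3)2 3/3
(2,0)1 0/2
(2,1)2 2/3
(2,2)2 3/3
(2,3)2 3/3
(3,1)2 1/1
(3,3)2 1/2
(4,0)2 1/1
(4,2)2 1/2
(4,3)1 0/3
(5,0)2 3/3
(5,1)2 2/3
(5,2)2 3/3
(5,3)2 1/2
(6,0)2 1/2
(6,1)1 0/2
The smallest same-type fraction is 0/1 at (1,0), which reduces to 0/1. Any threshold above that leaves this particle unsatisfied.

0/1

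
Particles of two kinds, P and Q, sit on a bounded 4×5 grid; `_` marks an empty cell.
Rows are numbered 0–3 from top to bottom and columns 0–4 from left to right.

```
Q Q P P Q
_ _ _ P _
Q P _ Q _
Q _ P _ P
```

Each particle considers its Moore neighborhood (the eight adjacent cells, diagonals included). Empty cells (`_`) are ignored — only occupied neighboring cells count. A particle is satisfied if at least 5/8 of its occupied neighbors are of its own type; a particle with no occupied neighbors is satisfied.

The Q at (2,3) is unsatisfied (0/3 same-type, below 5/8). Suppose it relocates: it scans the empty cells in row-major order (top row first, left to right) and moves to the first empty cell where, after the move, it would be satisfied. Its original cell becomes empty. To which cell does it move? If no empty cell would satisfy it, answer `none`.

(1,0)

Vacating (2,3). Empty cells in order:
  (1,0): 3/4 same-type → satisfied — stop here.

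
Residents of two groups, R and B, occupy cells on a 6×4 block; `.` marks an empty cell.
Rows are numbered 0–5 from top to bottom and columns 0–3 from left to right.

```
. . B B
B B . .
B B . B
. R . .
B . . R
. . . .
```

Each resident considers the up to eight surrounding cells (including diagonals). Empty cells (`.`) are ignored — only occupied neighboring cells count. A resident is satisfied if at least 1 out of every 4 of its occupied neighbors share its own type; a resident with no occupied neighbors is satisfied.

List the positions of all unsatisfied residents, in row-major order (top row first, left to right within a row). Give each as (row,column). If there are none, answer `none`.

Row 0: (0,2)B 2/2 ✓ · (0,3)B 1/1 ✓
Row 1: (1,0)B 3/3 ✓ · (1,1)B 4/4 ✓
Row 2: (2,0)B 3/4 ✓ · (2,1)B 3/4 ✓ · (2,3)B 0/0 ✓
Row 3: (3,1)R 0/3 ✗
Row 4: (4,0)B 0/1 ✗ · (4,3)R 0/0 ✓

(3,1), (4,0)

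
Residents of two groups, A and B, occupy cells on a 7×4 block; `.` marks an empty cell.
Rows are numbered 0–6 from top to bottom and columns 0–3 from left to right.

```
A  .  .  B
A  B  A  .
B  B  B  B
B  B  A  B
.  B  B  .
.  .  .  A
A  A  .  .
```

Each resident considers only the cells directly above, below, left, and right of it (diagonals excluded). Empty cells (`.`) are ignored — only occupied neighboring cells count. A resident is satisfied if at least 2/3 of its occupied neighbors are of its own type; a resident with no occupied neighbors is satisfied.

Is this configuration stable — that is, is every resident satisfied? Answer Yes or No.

No

Row 0: (0,0)A 1/1 ok · (0,3)B 0/0 ok
Row 1: (1,0)A 1/3 unhappy · (1,1)B 1/3 unhappy · (1,2)A 0/2 unhappy
Row 2: (2,0)B 2/3 ok · (2,1)B 4/4 ok · (2,2)B 2/4 unhappy · (2,3)B 2/2 ok
Row 3: (3,0)B 2/2 ok · (3,1)B 3/4 ok · (3,2)A 0/4 unhappy · (3,3)B 1/2 unhappy
Row 4: (4,1)B 2/2 ok · (4,2)B 1/2 unhappy
Row 5: (5,3)A 0/0 ok
Row 6: (6,0)A 1/1 ok · (6,1)A 1/1 ok
For instance (1,0) has only 1/3 same-type neighbors, below 2/3.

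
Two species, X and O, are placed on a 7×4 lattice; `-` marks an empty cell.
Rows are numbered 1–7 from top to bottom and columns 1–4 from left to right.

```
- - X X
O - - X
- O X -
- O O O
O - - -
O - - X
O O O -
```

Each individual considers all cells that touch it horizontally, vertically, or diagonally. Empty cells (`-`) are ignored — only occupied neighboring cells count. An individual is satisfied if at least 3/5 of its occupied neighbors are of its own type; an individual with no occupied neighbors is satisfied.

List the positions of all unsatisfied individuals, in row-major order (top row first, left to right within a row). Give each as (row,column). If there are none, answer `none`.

(3,3), (4,4), (6,4), (7,3)

Row 1: (1,3)X 2/2 satisfied · (1,4)X 2/2 satisfied
Row 2: (2,1)O 1/1 satisfied · (2,4)X 3/3 satisfied
Row 3: (3,2)O 3/4 satisfied · (3,3)X 1/5 not
Row 4: (4,2)O 3/4 satisfied · (4,3)O 3/4 satisfied · (4,4)O 1/2 not
Row 5: (5,1)O 2/2 satisfied
Row 6: (6,1)O 3/3 satisfied · (6,4)X 0/1 not
Row 7: (7,1)O 2/2 satisfied · (7,2)O 3/3 satisfied · (7,3)O 1/2 not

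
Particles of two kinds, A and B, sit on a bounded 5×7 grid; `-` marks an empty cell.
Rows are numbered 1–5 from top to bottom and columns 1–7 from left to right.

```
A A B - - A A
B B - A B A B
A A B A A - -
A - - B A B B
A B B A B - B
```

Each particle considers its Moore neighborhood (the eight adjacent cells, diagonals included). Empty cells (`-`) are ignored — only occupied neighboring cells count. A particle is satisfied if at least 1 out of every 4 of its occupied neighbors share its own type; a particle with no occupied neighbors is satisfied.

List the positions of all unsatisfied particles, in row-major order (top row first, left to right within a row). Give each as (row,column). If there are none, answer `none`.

(1,1)A 1/3 ✓
(1,2)A 1/4 ✓
(1,3)B 1/3 ✓
(1,6)A 2/4 ✓
(1,7)A 2/3 ✓
(2,1)B 1/5 ✗
(2,2)B 3/7 ✓
(2,4)A 2/5 ✓
(2,5)B 0/5 ✗
(2,6)A 3/5 ✓
(2,7)B 0/3 ✗
(3,1)A 2/4 ✓
(3,2)A 2/5 ✓
(3,3)B 2/5 ✓
(3,4)A 3/6 ✓
(3,5)A 4/7 ✓
(4,1)A 3/4 ✓
(4,4)B 3/7 ✓
(4,5)A 3/6 ✓
(4,6)B 3/5 ✓
(4,7)B 2/2 ✓
(5,1)A 1/2 ✓
(5,2)B 1/3 ✓
(5,3)B 2/3 ✓
(5,4)A 1/4 ✓
(5,5)B 2/4 ✓
(5,7)B 2/2 ✓

(2,1), (2,5), (2,7)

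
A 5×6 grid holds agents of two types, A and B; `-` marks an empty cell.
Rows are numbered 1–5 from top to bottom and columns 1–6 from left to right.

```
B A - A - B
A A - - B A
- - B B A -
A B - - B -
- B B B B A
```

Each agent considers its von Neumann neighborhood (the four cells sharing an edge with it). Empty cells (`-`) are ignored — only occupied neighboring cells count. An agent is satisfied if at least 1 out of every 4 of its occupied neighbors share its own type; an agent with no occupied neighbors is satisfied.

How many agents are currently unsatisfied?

7

Row 1: (1,1)B 0/2 not · (1,2)A 1/2 satisfied · (1,4)A 0/0 satisfied · (1,6)B 0/1 not
Row 2: (2,1)A 1/2 satisfied · (2,2)A 2/2 satisfied · (2,5)B 0/2 not · (2,6)A 0/2 not
Row 3: (3,3)B 1/1 satisfied · (3,4)B 1/2 satisfied · (3,5)A 0/3 not
Row 4: (4,1)A 0/1 not · (4,2)B 1/2 satisfied · (4,5)B 1/2 satisfied
Row 5: (5,2)B 2/2 satisfied · (5,3)B 2/2 satisfied · (5,4)B 2/2 satisfied · (5,5)B 2/3 satisfied · (5,6)A 0/1 not
Unsatisfied: (1,1), (1,6), (2,5), (2,6), (3,5), (4,1), (5,6) — 7 in total.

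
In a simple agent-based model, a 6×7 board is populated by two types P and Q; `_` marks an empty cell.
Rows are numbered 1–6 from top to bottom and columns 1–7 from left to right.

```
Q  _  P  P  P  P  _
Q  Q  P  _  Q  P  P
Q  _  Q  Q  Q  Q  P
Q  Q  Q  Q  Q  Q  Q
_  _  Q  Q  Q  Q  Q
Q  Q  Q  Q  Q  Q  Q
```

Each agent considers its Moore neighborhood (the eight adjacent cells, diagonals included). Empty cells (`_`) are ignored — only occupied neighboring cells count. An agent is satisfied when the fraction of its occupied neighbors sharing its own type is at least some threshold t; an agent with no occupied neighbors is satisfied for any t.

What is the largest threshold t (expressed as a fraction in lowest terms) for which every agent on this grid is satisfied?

Row 1: (1,1)Q 2/2 · (1,3)P 2/3 · (1,4)P 3/4 · (1,5)P 3/4 · (1,6)P 3/4
Row 2: (2,1)Q 3/3 · (2,2)Q 4/6 · (2,3)P 2/5 · (2,5)Q 3/7 · (2,6)P 4/7 · (2,7)P 3/4
Row 3: (3,1)Q 4/4 · (3,3)Q 5/6 · (3,4)Q 6/7 · (3,5)Q 6/7 · (3,6)Q 5/8 · (3,7)P 2/5
Row 4: (4,1)Q 2/2 · (4,2)Q 5/5 · (4,3)Q 6/6 · (4,4)Q 8/8 · (4,5)Q 8/8 · (4,6)Q 7/8 · (4,7)Q 4/5
Row 5: (5,3)Q 7/7 · (5,4)Q 8/8 · (5,5)Q 8/8 · (5,6)Q 8/8 · (5,7)Q 5/5
Row 6: (6,1)Q 1/1 · (6,2)Q 3/3 · (6,3)Q 4/4 · (6,4)Q 5/5 · (6,5)Q 5/5 · (6,6)Q 5/5 · (6,7)Q 3/3
The smallest same-type fraction is 2/5 at (2,3), which reduces to 2/5. Any threshold above that leaves this agent unsatisfied.

2/5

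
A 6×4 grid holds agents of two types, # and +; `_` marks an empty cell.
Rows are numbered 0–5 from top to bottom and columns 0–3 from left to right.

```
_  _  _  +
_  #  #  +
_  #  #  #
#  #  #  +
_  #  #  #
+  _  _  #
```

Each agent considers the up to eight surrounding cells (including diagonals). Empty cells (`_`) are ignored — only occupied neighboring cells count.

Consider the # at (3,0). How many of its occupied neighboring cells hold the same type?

3

Occupied neighbors of (3,0): (2,1)=#, (3,1)=#, (4,1)=#.
Same type (#): 3 of 3.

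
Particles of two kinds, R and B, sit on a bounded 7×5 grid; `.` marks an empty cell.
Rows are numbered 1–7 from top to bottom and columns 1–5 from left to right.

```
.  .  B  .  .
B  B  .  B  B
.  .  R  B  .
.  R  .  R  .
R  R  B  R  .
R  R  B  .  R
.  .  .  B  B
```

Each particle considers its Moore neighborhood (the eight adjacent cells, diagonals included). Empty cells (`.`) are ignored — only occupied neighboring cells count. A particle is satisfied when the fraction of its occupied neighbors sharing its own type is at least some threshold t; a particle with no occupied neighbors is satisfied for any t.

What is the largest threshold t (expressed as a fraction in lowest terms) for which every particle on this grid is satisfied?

Row 1: (1,3)B 2/2
Row 2: (2,1)B 1/1 · (2,2)B 2/3 · (2,4)B 3/4 · (2,5)B 2/2
Row 3: (3,3)R 2/5 · (3,4)B 2/4
Row 4: (4,2)R 3/4 · (4,4)R 2/4
Row 5: (5,1)R 4/4 · (5,2)R 4/6 · (5,3)B 1/6 · (5,4)R 2/4
Row 6: (6,1)R 3/3 · (6,2)R 3/5 · (6,3)B 2/5 · (6,5)R 1/3
Row 7: (7,4)B 2/3 · (7,5)B 1/2
The smallest same-type fraction is 1/6 at (5,3), which reduces to 1/6. Any threshold above that leaves this particle unsatisfied.

1/6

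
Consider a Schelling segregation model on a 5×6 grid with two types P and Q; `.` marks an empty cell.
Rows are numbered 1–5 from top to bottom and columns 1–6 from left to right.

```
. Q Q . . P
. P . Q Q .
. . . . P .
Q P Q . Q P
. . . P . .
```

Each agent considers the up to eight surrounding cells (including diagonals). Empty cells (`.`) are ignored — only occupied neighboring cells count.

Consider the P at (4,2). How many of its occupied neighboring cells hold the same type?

Occupied neighbors of (4,2): (4,1)=Q, (4,3)=Q.
Same type (P): 0 of 2.

0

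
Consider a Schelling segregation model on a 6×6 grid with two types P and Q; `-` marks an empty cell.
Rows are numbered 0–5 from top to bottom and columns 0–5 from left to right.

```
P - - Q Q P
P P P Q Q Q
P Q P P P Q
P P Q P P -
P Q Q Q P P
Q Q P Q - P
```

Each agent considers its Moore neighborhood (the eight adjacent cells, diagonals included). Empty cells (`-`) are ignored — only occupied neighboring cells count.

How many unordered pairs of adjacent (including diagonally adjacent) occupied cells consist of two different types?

40

Scan each occupied cell's neighbors to the right and below (and the two forward diagonals) so each pair is counted once.
Row 0: P(0,0)–P(1,0)= P(0,0)–P(1,1)= Q(0,3)–Q(0,4)= Q(0,3)–Q(1,3)= Q(0,3)–Q(1,4)= Q(0,3)–P(1,2)≠ Q(0,4)–P(0,5)≠ Q(0,4)–Q(1,4)= Q(0,4)–Q(1,5)= Q(0,4)–Q(1,3)= P(0,5)–Q(1,5)≠ P(0,5)–Q(1,4)≠  → 4/12 unlike.
Row 1: P(1,0)–P(1,1)= P(1,0)–P(2,0)= P(1,0)–Q(2,1)≠ P(1,1)–P(1,2)= P(1,1)–Q(2,1)≠ P(1,1)–P(2,2)= P(1,1)–P(2,0)= P(1,2)–Q(1,3)≠ P(1,2)–P(2,2)= P(1,2)–P(2,3)= P(1,2)–Q(2,1)≠ Q(1,3)–Q(1,4)= Q(1,3)–P(2,3)≠ Q(1,3)–P(2,4)≠ Q(1,3)–P(2,2)≠ Q(1,4)–Q(1,5)= Q(1,4)–P(2,4)≠ Q(1,4)–Q(2,5)= Q(1,4)–P(2,3)≠ Q(1,5)–Q(2,5)= Q(1,5)–P(2,4)≠  → 10/21 unlike.
Row 2: P(2,0)–Q(2,1)≠ P(2,0)–P(3,0)= P(2,0)–P(3,1)= Q(2,1)–P(2,2)≠ Q(2,1)–P(3,1)≠ Q(2,1)–Q(3,2)= Q(2,1)–P(3,0)≠ P(2,2)–P(2,3)= P(2,2)–Q(3,2)≠ P(2,2)–P(3,3)= P(2,2)–P(3,1)= P(2,3)–P(2,4)= P(2,3)–P(3,3)= P(2,3)–P(3,4)= P(2,3)–Q(3,2)≠ P(2,4)–Q(2,5)≠ P(2,4)–P(3,4)= P(2,4)–P(3,3)= Q(2,5)–P(3,4)≠  → 8/19 unlike.
Row 3: P(3,0)–P(3,1)= P(3,0)–P(4,0)= P(3,0)–Q(4,1)≠ P(3,1)–Q(3,2)≠ P(3,1)–Q(4,1)≠ P(3,1)–Q(4,2)≠ P(3,1)–P(4,0)= Q(3,2)–P(3,3)≠ Q(3,2)–Q(4,2)= Q(3,2)–Q(4,3)= Q(3,2)–Q(4,1)= P(3,3)–P(3,4)= P(3,3)–Q(4,3)≠ P(3,3)–P(4,4)= P(3,3)–Q(4,2)≠ P(3,4)–P(4,4)= P(3,4)–P(4,5)= P(3,4)–Q(4,3)≠  → 8/18 unlike.
Row 4: P(4,0)–Q(4,1)≠ P(4,0)–Q(5,0)≠ P(4,0)–Q(5,1)≠ Q(4,1)–Q(4,2)= Q(4,1)–Q(5,1)= Q(4,1)–P(5,2)≠ Q(4,1)–Q(5,0)= Q(4,2)–Q(4,3)= Q(4,2)–P(5,2)≠ Q(4,2)–Q(5,3)= Q(4,2)–Q(5,1)= Q(4,3)–P(4,4)≠ Q(4,3)–Q(5,3)= Q(4,3)–P(5,2)≠ P(4,4)–P(4,5)= P(4,4)–P(5,5)= P(4,4)–Q(5,3)≠ P(4,5)–P(5,5)=  → 8/18 unlike.
Row 5: Q(5,0)–Q(5,1)= Q(5,1)–P(5,2)≠ P(5,2)–Q(5,3)≠  → 2/3 unlike.
Total adjacent occupied pairs: 91; unlike-type pairs: 40.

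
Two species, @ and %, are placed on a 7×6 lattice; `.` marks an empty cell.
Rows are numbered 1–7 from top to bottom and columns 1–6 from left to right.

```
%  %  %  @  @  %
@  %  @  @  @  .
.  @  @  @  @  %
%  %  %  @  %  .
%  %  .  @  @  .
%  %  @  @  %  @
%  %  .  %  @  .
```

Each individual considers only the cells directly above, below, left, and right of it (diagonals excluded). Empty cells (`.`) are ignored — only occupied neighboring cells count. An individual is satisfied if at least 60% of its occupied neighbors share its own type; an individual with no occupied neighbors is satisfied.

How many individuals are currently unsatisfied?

Row 1: (1,1)% 1/2 ✗ · (1,2)% 3/3 ✓ · (1,3)% 1/3 ✗ · (1,4)@ 2/3 ✓ · (1,5)@ 2/3 ✓ · (1,6)% 0/1 ✗
Row 2: (2,1)@ 0/2 ✗ · (2,2)% 1/4 ✗ · (2,3)@ 2/4 ✗ · (2,4)@ 4/4 ✓ · (2,5)@ 3/3 ✓
Row 3: (3,2)@ 1/3 ✗ · (3,3)@ 3/4 ✓ · (3,4)@ 4/4 ✓ · (3,5)@ 2/4 ✗ · (3,6)% 0/1 ✗
Row 4: (4,1)% 2/2 ✓ · (4,2)% 3/4 ✓ · (4,3)% 1/3 ✗ · (4,4)@ 2/4 ✗ · (4,5)% 0/3 ✗
Row 5: (5,1)% 3/3 ✓ · (5,2)% 3/3 ✓ · (5,4)@ 3/3 ✓ · (5,5)@ 1/3 ✗
Row 6: (6,1)% 3/3 ✓ · (6,2)% 3/4 ✓ · (6,3)@ 1/2 ✗ · (6,4)@ 2/4 ✗ · (6,5)% 0/4 ✗ · (6,6)@ 0/1 ✗
Row 7: (7,1)% 2/2 ✓ · (7,2)% 2/2 ✓ · (7,4)% 0/2 ✗ · (7,5)@ 0/2 ✗
Unsatisfied: (1,1), (1,3), (1,6), (2,1), (2,2), (2,3), (3,2), (3,5), (3,6), (4,3), (4,4), (4,5), (5,5), (6,3), (6,4), (6,5), (6,6), (7,4), (7,5) — 19 in total.

19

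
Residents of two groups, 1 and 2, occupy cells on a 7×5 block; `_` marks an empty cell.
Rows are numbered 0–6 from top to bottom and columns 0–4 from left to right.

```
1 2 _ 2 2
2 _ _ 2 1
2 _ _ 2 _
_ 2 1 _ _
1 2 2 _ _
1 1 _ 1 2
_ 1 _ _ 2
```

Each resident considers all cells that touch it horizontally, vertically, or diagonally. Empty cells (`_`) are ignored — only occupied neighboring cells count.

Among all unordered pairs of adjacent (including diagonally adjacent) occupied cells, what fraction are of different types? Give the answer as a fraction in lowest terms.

9/17

Scan each occupied cell's neighbors to the right and below (and the two forward diagonals) so each pair is counted once.
Row 0: 1(0,0)–2(0,1)≠ 1(0,0)–2(1,0)≠ 2(0,1)–2(1,0)= 2(0,3)–2(0,4)= 2(0,3)–2(1,3)= 2(0,3)–1(1,4)≠ 2(0,4)–1(1,4)≠ 2(0,4)–2(1,3)=  → 4/8 unlike.
Row 1: 2(1,0)–2(2,0)= 2(1,3)–1(1,4)≠ 2(1,3)–2(2,3)= 1(1,4)–2(2,3)≠  → 2/4 unlike.
Row 2: 2(2,0)–2(3,1)= 2(2,3)–1(3,2)≠  → 1/2 unlike.
Row 3: 2(3,1)–1(3,2)≠ 2(3,1)–2(4,1)= 2(3,1)–2(4,2)= 2(3,1)–1(4,0)≠ 1(3,2)–2(4,2)≠ 1(3,2)–2(4,1)≠  → 4/6 unlike.
Row 4: 1(4,0)–2(4,1)≠ 1(4,0)–1(5,0)= 1(4,0)–1(5,1)= 2(4,1)–2(4,2)= 2(4,1)–1(5,1)≠ 2(4,1)–1(5,0)≠ 2(4,2)–1(5,3)≠ 2(4,2)–1(5,1)≠  → 5/8 unlike.
Row 5: 1(5,0)–1(5,1)= 1(5,0)–1(6,1)= 1(5,1)–1(6,1)= 1(5,3)–2(5,4)≠ 1(5,3)–2(6,4)≠ 2(5,4)–2(6,4)=  → 2/6 unlike.
Total adjacent occupied pairs: 34; unlike-type pairs: 18.
18/34 reduces to 9/17.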